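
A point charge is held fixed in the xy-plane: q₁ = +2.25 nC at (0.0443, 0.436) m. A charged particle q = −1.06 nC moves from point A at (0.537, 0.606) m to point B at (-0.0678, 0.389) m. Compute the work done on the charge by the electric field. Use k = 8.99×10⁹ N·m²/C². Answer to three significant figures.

The work done by the electric force is W_field = −ΔU = −q(V_B − V_A) = q(V_A − V_B).
At A: distance to the source charge is 0.521 m; V_A = kq₁/r = 38.8 V.
At B: distance to the source charge is 0.122 m; V_B = kq₁/r = 166 V.
ΔV = V_B − V_A = 128 V.
W_field = −qΔV = −(-1.06×10⁻⁹ C)(128 V) = 1.35×10⁻⁷ J.

1.35×10⁻⁷ J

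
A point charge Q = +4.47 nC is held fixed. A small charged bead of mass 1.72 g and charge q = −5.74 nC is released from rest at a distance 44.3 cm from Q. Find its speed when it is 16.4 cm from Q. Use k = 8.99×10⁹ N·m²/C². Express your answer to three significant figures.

Only the electrostatic force acts, so mechanical energy is conserved: ½mv² = U₁ − U₂ = kQq(1/r₁ − 1/r₂).
U₁ − U₂ = (8.99×10⁹ N·m²/C²)(4.47×10⁻⁹ C)(-5.74×10⁻⁹ C)(1/0.443 − 1/0.164) = 8.86×10⁻⁷ J.
v = √(2·8.86×10⁻⁷/1.72×10⁻³) = 0.0321 m/s.

0.0321 m/s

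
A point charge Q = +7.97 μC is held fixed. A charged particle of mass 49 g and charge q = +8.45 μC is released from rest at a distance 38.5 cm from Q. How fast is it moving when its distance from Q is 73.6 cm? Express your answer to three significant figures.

Only the electrostatic force acts, so mechanical energy is conserved: ½mv² = U₁ − U₂ = kQq(1/r₁ − 1/r₂).
U₁ − U₂ = (8.99×10⁹ N·m²/C²)(7.97×10⁻⁶ C)(8.45×10⁻⁶ C)(1/0.385 − 1/0.736) = 0.750 J.
v = √(2·0.750/0.0490) = 5.53 m/s.

5.53 m/s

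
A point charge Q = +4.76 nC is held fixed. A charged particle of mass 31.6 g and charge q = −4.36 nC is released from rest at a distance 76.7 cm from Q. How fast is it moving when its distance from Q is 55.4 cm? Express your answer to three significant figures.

2.43×10⁻³ m/s

Only the electrostatic force acts, so mechanical energy is conserved: ½mv² = U₁ − U₂ = kQq(1/r₁ − 1/r₂).
U₁ − U₂ = (8.99×10⁹ N·m²/C²)(4.76×10⁻⁹ C)(-4.36×10⁻⁹ C)(1/0.767 − 1/0.554) = 9.35×10⁻⁸ J.
v = √(2·9.35×10⁻⁸/0.0316) = 2.43×10⁻³ m/s.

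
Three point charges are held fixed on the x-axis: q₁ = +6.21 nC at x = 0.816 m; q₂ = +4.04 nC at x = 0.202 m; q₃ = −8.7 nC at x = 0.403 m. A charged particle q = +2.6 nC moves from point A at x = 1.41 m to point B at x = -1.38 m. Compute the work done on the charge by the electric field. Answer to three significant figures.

The work done by the electric force is W_field = −ΔU = −q(V_B − V_A) = q(V_A − V_B).
At A: distances to the source charges are 0.594 m, 1.21 m, 1.01 m; V_A = Σ kqᵢ/rᵢ = 46.4 V.
At B: distances to the source charges are 2.20 m, 1.58 m, 1.78 m; V_B = Σ kqᵢ/rᵢ = 4.51 V.
ΔV = V_B − V_A = -41.9 V.
W_field = −qΔV = −(2.60×10⁻⁹ C)(-41.9 V) = 1.09×10⁻⁷ J.

1.09×10⁻⁷ J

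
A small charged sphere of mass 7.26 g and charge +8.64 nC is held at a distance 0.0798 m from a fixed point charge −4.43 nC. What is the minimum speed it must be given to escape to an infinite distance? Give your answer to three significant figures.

To just escape, total mechanical energy must reach zero at infinity: ½mv²_min + U = 0, so ½mv²_min = −U = |kQq|/r.
|U| = |kQq|/r = (8.99×10⁹ N·m²/C²)(4.43×10⁻⁹)(8.64×10⁻⁹)/(0.0798) = 4.31×10⁻⁶ J.
v_min = √(2|U|/m) = √(2·4.31×10⁻⁶/7.26×10⁻³) = 0.0345 m/s.

0.0345 m/s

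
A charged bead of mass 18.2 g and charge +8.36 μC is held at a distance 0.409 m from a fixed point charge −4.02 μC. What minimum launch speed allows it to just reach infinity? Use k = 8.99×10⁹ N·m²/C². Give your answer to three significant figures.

To just escape, total mechanical energy must reach zero at infinity: ½mv²_min + U = 0, so ½mv²_min = −U = |kQq|/r.
|U| = |kQq|/r = (8.99×10⁹ N·m²/C²)(4.02×10⁻⁶)(8.36×10⁻⁶)/(0.409) = 0.739 J.
v_min = √(2|U|/m) = √(2·0.739/0.0182) = 9.01 m/s.

9.01 m/s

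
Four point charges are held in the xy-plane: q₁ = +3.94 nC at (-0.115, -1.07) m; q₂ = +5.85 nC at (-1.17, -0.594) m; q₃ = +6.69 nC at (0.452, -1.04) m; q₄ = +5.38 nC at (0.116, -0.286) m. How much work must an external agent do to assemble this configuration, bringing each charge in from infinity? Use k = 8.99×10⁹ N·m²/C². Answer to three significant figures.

1.64×10⁻⁶ J

The assembly work is the sum of pairwise potential energies, U = Σ_{i<j} kqᵢqⱼ/rᵢⱼ.
Pair separations: r₁₂ = 1.16 m, r₁₃ = 0.568 m, r₁₄ = 0.817 m, r₂₃ = 1.68 m, r₂₄ = 1.32 m, r₃₄ = 0.825 m.
Summing all 6 pair terms gives U = 1.64×10⁻⁶ J.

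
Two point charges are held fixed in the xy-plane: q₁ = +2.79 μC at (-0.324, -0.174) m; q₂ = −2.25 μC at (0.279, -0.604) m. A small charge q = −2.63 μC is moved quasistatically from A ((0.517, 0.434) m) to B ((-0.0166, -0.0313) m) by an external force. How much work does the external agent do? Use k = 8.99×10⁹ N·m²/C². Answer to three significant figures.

For quasistatic motion the external work equals the change in potential energy: W_ext = qΔV = q(V_B − V_A).
At A: distances to the source charges are 1.04 m, 1.06 m; V_A = Σ kqᵢ/rᵢ = 5180 V.
At B: distances to the source charges are 0.339 m, 0.644 m; V_B = Σ kqᵢ/rᵢ = 4.26×10⁴ V.
ΔV = V_B − V_A = 3.74×10⁴ V.
W_ext = qΔV = (-2.63×10⁻⁶ C)(3.74×10⁴ V) = -0.0985 J.

-0.0985 J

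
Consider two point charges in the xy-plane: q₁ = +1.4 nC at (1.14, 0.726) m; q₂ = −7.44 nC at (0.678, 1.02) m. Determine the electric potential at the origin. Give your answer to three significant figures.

Electric potential is a scalar, so the contributions from each charge add algebraically: V = Σ kqᵢ/rᵢ.
Distances from the field point to each charge: r₁ = 1.35 m, r₂ = 1.22 m.
V = k[(1.40×10⁻⁹)/(1.35) + (-7.44×10⁻⁹)/(1.22)] = -45.3 V.

-45.3 V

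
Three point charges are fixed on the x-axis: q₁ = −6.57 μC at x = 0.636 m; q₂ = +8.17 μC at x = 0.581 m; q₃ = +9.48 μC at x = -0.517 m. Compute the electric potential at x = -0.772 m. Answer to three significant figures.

Electric potential is a scalar, so the contributions from each charge add algebraically: V = Σ kqᵢ/rᵢ.
Distances from the field point to each charge: r₁ = 1.41 m, r₂ = 1.35 m, r₃ = 0.255 m.
V = k[(-6.57×10⁻⁶)/(1.41) + (8.17×10⁻⁶)/(1.35) + (9.48×10⁻⁶)/(0.255)] = 3.47×10⁵ V.

3.47×10⁵ V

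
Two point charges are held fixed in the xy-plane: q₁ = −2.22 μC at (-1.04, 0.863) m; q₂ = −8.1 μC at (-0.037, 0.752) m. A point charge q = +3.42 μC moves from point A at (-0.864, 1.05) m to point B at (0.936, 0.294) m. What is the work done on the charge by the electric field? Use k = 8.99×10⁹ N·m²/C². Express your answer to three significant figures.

The work done by the electric force is W_field = −ΔU = −q(V_B − V_A) = q(V_A − V_B).
At A: distances to the source charges are 0.257 m, 0.879 m; V_A = Σ kqᵢ/rᵢ = -1.61×10⁵ V.
At B: distances to the source charges are 2.06 m, 1.08 m; V_B = Σ kqᵢ/rᵢ = -7.74×10⁴ V.
ΔV = V_B − V_A = 8.31×10⁴ V.
W_field = −qΔV = −(3.42×10⁻⁶ C)(8.31×10⁴ V) = -0.284 J.

-0.284 J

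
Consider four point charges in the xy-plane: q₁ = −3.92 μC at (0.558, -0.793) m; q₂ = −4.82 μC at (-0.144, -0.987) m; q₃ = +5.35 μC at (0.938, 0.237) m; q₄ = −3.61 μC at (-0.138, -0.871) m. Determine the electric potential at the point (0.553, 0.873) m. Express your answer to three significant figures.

4420 V

Electric potential is a scalar, so the contributions from each charge add algebraically: V = Σ kqᵢ/rᵢ.
Distances from the field point to each charge: r₁ = 1.67 m, r₂ = 1.99 m, r₃ = 0.743 m, r₄ = 1.88 m.
V = k[(-3.92×10⁻⁶)/(1.67) + (-4.82×10⁻⁶)/(1.99) + (5.35×10⁻⁶)/(0.743) + (-3.61×10⁻⁶)/(1.88)] = 4420 V.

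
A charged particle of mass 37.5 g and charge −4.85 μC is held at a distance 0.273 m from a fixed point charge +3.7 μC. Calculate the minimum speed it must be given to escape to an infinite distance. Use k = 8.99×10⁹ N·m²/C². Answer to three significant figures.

To just escape, total mechanical energy must reach zero at infinity: ½mv²_min + U = 0, so ½mv²_min = −U = |kQq|/r.
|U| = |kQq|/r = (8.99×10⁹ N·m²/C²)(3.70×10⁻⁶)(4.85×10⁻⁶)/(0.273) = 0.591 J.
v_min = √(2|U|/m) = √(2·0.591/0.0375) = 5.61 m/s.

5.61 m/s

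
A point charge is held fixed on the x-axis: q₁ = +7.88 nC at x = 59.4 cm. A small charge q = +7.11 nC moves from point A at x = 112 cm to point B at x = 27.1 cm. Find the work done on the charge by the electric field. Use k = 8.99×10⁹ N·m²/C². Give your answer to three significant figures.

The work done by the electric force is W_field = −ΔU = −q(V_B − V_A) = q(V_A − V_B).
At A: distance to the source charge is 0.526 m; V_A = kq₁/r = 135 V.
At B: distance to the source charge is 0.323 m; V_B = kq₁/r = 219 V.
ΔV = V_B − V_A = 84.6 V.
W_field = −qΔV = −(7.11×10⁻⁹ C)(84.6 V) = -6.02×10⁻⁷ J.

-6.02×10⁻⁷ J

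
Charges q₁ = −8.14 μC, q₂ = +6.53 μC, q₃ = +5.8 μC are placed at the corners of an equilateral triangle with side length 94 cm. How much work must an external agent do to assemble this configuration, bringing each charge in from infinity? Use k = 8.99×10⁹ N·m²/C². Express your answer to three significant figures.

-0.598 J

The work to assemble the configuration equals its total potential energy, U = Σ kqᵢqⱼ/rᵢⱼ over all pairs.
All three pair separations equal the side length, 0.940 m.
U = (-0.508) + (-0.452) + (0.362) = -0.598 J.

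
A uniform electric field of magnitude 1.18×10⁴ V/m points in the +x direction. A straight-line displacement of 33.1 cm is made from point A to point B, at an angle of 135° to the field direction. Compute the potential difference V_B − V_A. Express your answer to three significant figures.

Only the component of displacement along E changes the potential: ΔV = −E·d·cosθ.
ΔV = −(1.18×10⁴ V/m)(0.331 m)cos135° = 2760 V.

2760 V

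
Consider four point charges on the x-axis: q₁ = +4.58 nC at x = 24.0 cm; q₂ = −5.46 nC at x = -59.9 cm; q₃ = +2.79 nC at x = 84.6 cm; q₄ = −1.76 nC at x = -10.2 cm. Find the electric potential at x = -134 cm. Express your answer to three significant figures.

-41.5 V

The total potential is the scalar sum of each charge's contribution, V = Σ kqᵢ/rᵢ.
Distances from the field point to each charge: r₁ = 1.58 m, r₂ = 0.741 m, r₃ = 2.19 m, r₄ = 1.24 m.
V = k[(4.58×10⁻⁹)/(1.58) + (-5.46×10⁻⁹)/(0.741) + (2.79×10⁻⁹)/(2.19) + (-1.76×10⁻⁹)/(1.24)] = -41.5 V.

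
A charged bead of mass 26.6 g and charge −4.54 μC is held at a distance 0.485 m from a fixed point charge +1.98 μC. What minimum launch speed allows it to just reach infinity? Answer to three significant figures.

To just escape, total mechanical energy must reach zero at infinity: ½mv²_min + U = 0, so ½mv²_min = −U = |kQq|/r.
|U| = |kQq|/r = (8.99×10⁹ N·m²/C²)(1.98×10⁻⁶)(4.54×10⁻⁶)/(0.485) = 0.167 J.
v_min = √(2|U|/m) = √(2·0.167/0.0266) = 3.54 m/s.

3.54 m/s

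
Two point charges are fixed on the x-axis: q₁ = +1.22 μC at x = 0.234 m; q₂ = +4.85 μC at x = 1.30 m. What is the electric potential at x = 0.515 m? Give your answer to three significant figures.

The total potential is the scalar sum of each charge's contribution, V = Σ kqᵢ/rᵢ.
Distances from the field point to each charge: r₁ = 0.281 m, r₂ = 0.785 m.
V = k[(1.22×10⁻⁶)/(0.281) + (4.85×10⁻⁶)/(0.785)] = 9.46×10⁴ V.

9.46×10⁴ V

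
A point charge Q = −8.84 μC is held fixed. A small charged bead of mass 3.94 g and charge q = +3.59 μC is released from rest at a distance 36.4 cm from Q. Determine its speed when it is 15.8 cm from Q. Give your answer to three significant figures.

22.8 m/s

Only the electrostatic force acts, so mechanical energy is conserved: ½mv² = U₁ − U₂ = kQq(1/r₁ − 1/r₂).
U₁ − U₂ = (8.99×10⁹ N·m²/C²)(-8.84×10⁻⁶ C)(3.59×10⁻⁶ C)(1/0.364 − 1/0.158) = 1.02 J.
v = √(2·1.02/3.94×10⁻³) = 22.8 m/s.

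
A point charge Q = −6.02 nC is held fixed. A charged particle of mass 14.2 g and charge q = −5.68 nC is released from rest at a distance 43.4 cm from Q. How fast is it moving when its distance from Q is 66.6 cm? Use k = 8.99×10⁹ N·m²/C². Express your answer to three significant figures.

5.90×10⁻³ m/s

Only the electrostatic force acts, so mechanical energy is conserved: ½mv² = U₁ − U₂ = kQq(1/r₁ − 1/r₂).
U₁ − U₂ = (8.99×10⁹ N·m²/C²)(-6.02×10⁻⁹ C)(-5.68×10⁻⁹ C)(1/0.434 − 1/0.666) = 2.47×10⁻⁷ J.
v = √(2·2.47×10⁻⁷/0.0142) = 5.90×10⁻³ m/s.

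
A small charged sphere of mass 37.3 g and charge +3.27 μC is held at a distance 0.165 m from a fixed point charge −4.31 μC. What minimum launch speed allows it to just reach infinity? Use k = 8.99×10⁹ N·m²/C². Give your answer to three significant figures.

To just escape, total mechanical energy must reach zero at infinity: ½mv²_min + U = 0, so ½mv²_min = −U = |kQq|/r.
|U| = |kQq|/r = (8.99×10⁹ N·m²/C²)(4.31×10⁻⁶)(3.27×10⁻⁶)/(0.165) = 0.768 J.
v_min = √(2|U|/m) = √(2·0.768/0.0373) = 6.42 m/s.

6.42 m/s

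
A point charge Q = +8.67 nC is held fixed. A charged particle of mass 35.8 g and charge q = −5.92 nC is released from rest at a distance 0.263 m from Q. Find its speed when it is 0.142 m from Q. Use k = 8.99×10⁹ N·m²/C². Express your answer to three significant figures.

Only the electrostatic force acts, so mechanical energy is conserved: ½mv² = U₁ − U₂ = kQq(1/r₁ − 1/r₂).
U₁ − U₂ = (8.99×10⁹ N·m²/C²)(8.67×10⁻⁹ C)(-5.92×10⁻⁹ C)(1/0.263 − 1/0.142) = 1.50×10⁻⁶ J.
v = √(2·1.50×10⁻⁶/0.0358) = 9.14×10⁻³ m/s.

9.14×10⁻³ m/s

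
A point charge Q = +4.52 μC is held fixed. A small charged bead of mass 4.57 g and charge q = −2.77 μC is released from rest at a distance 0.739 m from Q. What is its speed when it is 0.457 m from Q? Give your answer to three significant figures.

6.41 m/s

Only the electrostatic force acts, so mechanical energy is conserved: ½mv² = U₁ − U₂ = kQq(1/r₁ − 1/r₂).
U₁ − U₂ = (8.99×10⁹ N·m²/C²)(4.52×10⁻⁶ C)(-2.77×10⁻⁶ C)(1/0.739 − 1/0.457) = 0.0940 J.
v = √(2·0.0940/4.57×10⁻³) = 6.41 m/s.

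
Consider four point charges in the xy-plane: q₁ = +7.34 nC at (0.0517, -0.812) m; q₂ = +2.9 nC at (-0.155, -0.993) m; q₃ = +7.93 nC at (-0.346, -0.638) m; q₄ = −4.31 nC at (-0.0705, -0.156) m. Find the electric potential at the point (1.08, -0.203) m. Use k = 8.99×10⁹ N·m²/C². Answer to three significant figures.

87.2 V

The total potential is the scalar sum of each charge's contribution, V = Σ kqᵢ/rᵢ.
Distances from the field point to each charge: r₁ = 1.20 m, r₂ = 1.47 m, r₃ = 1.49 m, r₄ = 1.15 m.
V = k[(7.34×10⁻⁹)/(1.20) + (2.90×10⁻⁹)/(1.47) + (7.93×10⁻⁹)/(1.49) + (-4.31×10⁻⁹)/(1.15)] = 87.2 V.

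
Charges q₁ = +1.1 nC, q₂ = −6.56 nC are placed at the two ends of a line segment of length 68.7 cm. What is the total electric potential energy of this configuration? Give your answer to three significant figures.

The work to assemble the configuration equals its total potential energy, U = Σ kqᵢqⱼ/rᵢⱼ over all pairs.
The separation is r = 0.687 m.
U = (-9.44×10⁻⁸) = -9.44×10⁻⁸ J.

-9.44×10⁻⁸ J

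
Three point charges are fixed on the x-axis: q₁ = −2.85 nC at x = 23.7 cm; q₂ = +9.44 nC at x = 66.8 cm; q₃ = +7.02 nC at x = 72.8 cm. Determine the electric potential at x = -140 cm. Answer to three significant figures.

55.0 V

Electric potential is a scalar, so the contributions from each charge add algebraically: V = Σ kqᵢ/rᵢ.
Distances from the field point to each charge: r₁ = 1.64 m, r₂ = 2.07 m, r₃ = 2.13 m.
V = k[(-2.85×10⁻⁹)/(1.64) + (9.44×10⁻⁹)/(2.07) + (7.02×10⁻⁹)/(2.13)] = 55.0 V.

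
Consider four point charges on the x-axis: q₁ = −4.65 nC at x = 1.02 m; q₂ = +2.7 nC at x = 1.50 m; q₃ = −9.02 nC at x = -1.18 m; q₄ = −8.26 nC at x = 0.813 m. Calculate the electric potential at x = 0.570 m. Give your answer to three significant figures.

Electric potential is a scalar, so the contributions from each charge add algebraically: V = Σ kqᵢ/rᵢ.
Distances from the field point to each charge: r₁ = 0.450 m, r₂ = 0.930 m, r₃ = 1.75 m, r₄ = 0.243 m.
V = k[(-4.65×10⁻⁹)/(0.450) + (2.70×10⁻⁹)/(0.930) + (-9.02×10⁻⁹)/(1.75) + (-8.26×10⁻⁹)/(0.243)] = -419 V.

-419 V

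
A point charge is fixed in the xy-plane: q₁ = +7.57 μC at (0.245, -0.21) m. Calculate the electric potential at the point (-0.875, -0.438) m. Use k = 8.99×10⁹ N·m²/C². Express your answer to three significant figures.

5.95×10⁴ V

The total potential is the scalar sum of each charge's contribution, V = Σ kqᵢ/rᵢ.
Distances from the field point to each charge: r₁ = 1.14 m.
V = k[(7.57×10⁻⁶)/(1.14)] = 5.95×10⁴ V.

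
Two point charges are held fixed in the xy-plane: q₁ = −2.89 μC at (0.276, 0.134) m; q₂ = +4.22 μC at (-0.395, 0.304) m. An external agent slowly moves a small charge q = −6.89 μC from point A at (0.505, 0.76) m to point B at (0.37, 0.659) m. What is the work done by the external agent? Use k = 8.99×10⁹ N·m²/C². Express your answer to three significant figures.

For quasistatic motion the external work equals the change in potential energy: W_ext = qΔV = q(V_B − V_A).
At A: distances to the source charges are 0.667 m, 1.01 m; V_A = Σ kqᵢ/rᵢ = -1380 V.
At B: distances to the source charges are 0.533 m, 0.843 m; V_B = Σ kqᵢ/rᵢ = -3730 V.
ΔV = V_B − V_A = -2350 V.
W_ext = qΔV = (-6.89×10⁻⁶ C)(-2350 V) = 0.0162 J.

0.0162 J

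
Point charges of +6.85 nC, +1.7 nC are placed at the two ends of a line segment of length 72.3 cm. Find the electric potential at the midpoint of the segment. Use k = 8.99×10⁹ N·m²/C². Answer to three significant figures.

The total potential is the scalar sum of each charge's contribution, V = Σ kqᵢ/rᵢ.
Each charge is 0.361 m from the midpoint.
V = k[(6.85×10⁻⁹)/(0.361) + (1.70×10⁻⁹)/(0.361)] = 213 V.

213 V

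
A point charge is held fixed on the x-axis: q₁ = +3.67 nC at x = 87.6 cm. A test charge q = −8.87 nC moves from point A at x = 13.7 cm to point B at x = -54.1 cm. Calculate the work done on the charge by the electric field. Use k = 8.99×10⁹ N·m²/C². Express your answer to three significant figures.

-1.89×10⁻⁷ J

The work done by the electric force is W_field = −ΔU = −q(V_B − V_A) = q(V_A − V_B).
At A: distance to the source charge is 0.739 m; V_A = kq₁/r = 44.6 V.
At B: distance to the source charge is 1.42 m; V_B = kq₁/r = 23.3 V.
ΔV = V_B − V_A = -21.4 V.
W_field = −qΔV = −(-8.87×10⁻⁹ C)(-21.4 V) = -1.89×10⁻⁷ J.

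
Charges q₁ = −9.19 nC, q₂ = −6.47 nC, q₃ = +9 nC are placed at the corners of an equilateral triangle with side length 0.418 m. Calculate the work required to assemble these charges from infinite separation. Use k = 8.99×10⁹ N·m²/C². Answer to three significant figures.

-1.75×10⁻⁶ J

The work to assemble the configuration equals its total potential energy, U = Σ kqᵢqⱼ/rᵢⱼ over all pairs.
All three pair separations equal the side length, 0.418 m.
U = (1.28×10⁻⁶) + (-1.78×10⁻⁶) + (-1.25×10⁻⁶) = -1.75×10⁻⁶ J.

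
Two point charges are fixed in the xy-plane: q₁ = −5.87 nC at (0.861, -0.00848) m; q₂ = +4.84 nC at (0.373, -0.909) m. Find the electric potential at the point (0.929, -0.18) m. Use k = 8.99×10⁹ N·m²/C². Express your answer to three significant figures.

The total potential is the scalar sum of each charge's contribution, V = Σ kqᵢ/rᵢ.
Distances from the field point to each charge: r₁ = 0.185 m, r₂ = 0.917 m.
V = k[(-5.87×10⁻⁹)/(0.185) + (4.84×10⁻⁹)/(0.917)] = -239 V.

-239 V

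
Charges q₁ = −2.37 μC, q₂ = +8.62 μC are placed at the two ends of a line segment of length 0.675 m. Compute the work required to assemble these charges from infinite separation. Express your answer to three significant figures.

-0.272 J

The work to assemble the configuration equals its total potential energy, U = Σ kqᵢqⱼ/rᵢⱼ over all pairs.
The separation is r = 0.675 m.
U = (-0.272) = -0.272 J.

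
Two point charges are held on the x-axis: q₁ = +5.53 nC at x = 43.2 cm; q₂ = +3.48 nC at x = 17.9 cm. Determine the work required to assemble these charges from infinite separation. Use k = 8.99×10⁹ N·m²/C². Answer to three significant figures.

6.84×10⁻⁷ J

The assembly work is the sum of pairwise potential energies, U = Σ_{i<j} kqᵢqⱼ/rᵢⱼ.
Pair separations: r₁₂ = 0.253 m.
U = (6.84×10⁻⁷) = 6.84×10⁻⁷ J.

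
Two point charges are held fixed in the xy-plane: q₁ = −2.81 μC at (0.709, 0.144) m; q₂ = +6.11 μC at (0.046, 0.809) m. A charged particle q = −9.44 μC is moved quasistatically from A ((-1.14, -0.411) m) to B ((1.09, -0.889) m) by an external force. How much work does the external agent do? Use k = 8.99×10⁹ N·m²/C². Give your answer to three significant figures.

0.138 J

For quasistatic motion the external work equals the change in potential energy: W_ext = qΔV = q(V_B − V_A).
At A: distances to the source charges are 1.93 m, 1.70 m; V_A = Σ kqᵢ/rᵢ = 1.92×10⁴ V.
At B: distances to the source charges are 1.10 m, 1.99 m; V_B = Σ kqᵢ/rᵢ = 4610 V.
ΔV = V_B − V_A = -1.46×10⁴ V.
W_ext = qΔV = (-9.44×10⁻⁶ C)(-1.46×10⁴ V) = 0.138 J.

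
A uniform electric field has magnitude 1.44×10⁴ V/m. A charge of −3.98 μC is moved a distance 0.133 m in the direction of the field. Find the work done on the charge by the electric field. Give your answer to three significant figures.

-7.62×10⁻³ J

The potential change for a displacement 0.133 m in the direction of the field is ΔV = −Ed = -1920 V.
W_field = −qΔV = -7.62×10⁻³ J.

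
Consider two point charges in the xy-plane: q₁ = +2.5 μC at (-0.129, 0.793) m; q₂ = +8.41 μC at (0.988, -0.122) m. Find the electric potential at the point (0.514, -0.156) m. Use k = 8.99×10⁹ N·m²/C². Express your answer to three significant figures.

Electric potential is a scalar, so the contributions from each charge add algebraically: V = Σ kqᵢ/rᵢ.
Distances from the field point to each charge: r₁ = 1.15 m, r₂ = 0.475 m.
V = k[(2.50×10⁻⁶)/(1.15) + (8.41×10⁻⁶)/(0.475)] = 1.79×10⁵ V.

1.79×10⁵ V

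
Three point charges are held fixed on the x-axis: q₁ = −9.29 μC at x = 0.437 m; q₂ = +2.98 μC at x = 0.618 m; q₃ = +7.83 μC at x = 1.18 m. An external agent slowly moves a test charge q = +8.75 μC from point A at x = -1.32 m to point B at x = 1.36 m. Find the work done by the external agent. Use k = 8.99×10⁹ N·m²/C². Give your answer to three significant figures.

For quasistatic motion the external work equals the change in potential energy: W_ext = qΔV = q(V_B − V_A).
At A: distances to the source charges are 1.76 m, 1.94 m, 2.50 m; V_A = Σ kqᵢ/rᵢ = -5550 V.
At B: distances to the source charges are 0.923 m, 0.742 m, 0.180 m; V_B = Σ kqᵢ/rᵢ = 3.37×10⁵ V.
ΔV = V_B − V_A = 3.42×10⁵ V.
W_ext = qΔV = (8.75×10⁻⁶ C)(3.42×10⁵ V) = 2.99 J.

2.99 J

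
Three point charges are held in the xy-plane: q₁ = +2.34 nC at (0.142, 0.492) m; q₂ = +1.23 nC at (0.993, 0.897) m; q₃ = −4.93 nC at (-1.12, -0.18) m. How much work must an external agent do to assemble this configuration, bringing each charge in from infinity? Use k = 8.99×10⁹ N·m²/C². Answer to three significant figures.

-6.81×10⁻⁸ J

The assembly work is the sum of pairwise potential energies, U = Σ_{i<j} kqᵢqⱼ/rᵢⱼ.
Pair separations: r₁₂ = 0.942 m, r₁₃ = 1.43 m, r₂₃ = 2.37 m.
U = (2.75×10⁻⁸) + (-7.25×10⁻⁸) + (-2.30×10⁻⁸) = -6.81×10⁻⁸ J.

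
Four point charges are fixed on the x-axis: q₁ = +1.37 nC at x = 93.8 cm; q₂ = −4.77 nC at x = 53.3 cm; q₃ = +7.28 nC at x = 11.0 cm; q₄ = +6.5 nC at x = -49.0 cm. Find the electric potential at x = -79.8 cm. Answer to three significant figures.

The total potential is the scalar sum of each charge's contribution, V = Σ kqᵢ/rᵢ.
Distances from the field point to each charge: r₁ = 1.74 m, r₂ = 1.33 m, r₃ = 0.908 m, r₄ = 0.308 m.
V = k[(1.37×10⁻⁹)/(1.74) + (-4.77×10⁻⁹)/(1.33) + (7.28×10⁻⁹)/(0.908) + (6.50×10⁻⁹)/(0.308)] = 237 V.

237 V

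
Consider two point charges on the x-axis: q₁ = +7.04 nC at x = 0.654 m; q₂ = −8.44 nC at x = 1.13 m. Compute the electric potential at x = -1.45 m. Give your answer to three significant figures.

0.671 V

The total potential is the scalar sum of each charge's contribution, V = Σ kqᵢ/rᵢ.
Distances from the field point to each charge: r₁ = 2.10 m, r₂ = 2.58 m.
V = k[(7.04×10⁻⁹)/(2.10) + (-8.44×10⁻⁹)/(2.58)] = 0.671 V.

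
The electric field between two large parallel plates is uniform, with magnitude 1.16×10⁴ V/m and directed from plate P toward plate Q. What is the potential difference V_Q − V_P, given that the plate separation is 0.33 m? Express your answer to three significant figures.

In a uniform field, potential decreases in the direction of E: ΔV = −E·d for a displacement d parallel to E.
Going from P to Q is a displacement of 0.33 m along the field, so V_Q − V_P = −Ed = -3830 V.

-3830 V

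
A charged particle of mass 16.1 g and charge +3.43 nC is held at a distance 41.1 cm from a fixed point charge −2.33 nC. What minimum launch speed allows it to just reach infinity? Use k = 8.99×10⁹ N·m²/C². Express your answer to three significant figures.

To just escape, total mechanical energy must reach zero at infinity: ½mv²_min + U = 0, so ½mv²_min = −U = |kQq|/r.
|U| = |kQq|/r = (8.99×10⁹ N·m²/C²)(2.33×10⁻⁹)(3.43×10⁻⁹)/(0.411) = 1.75×10⁻⁷ J.
v_min = √(2|U|/m) = √(2·1.75×10⁻⁷/0.0161) = 4.66×10⁻³ m/s.

4.66×10⁻³ m/s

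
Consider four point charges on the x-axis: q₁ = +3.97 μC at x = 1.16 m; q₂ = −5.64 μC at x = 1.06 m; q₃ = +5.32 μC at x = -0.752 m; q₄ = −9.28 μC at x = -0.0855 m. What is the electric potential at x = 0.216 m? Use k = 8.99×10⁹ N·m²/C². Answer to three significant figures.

The total potential is the scalar sum of each charge's contribution, V = Σ kqᵢ/rᵢ.
Distances from the field point to each charge: r₁ = 0.944 m, r₂ = 0.844 m, r₃ = 0.968 m, r₄ = 0.301 m.
V = k[(3.97×10⁻⁶)/(0.944) + (-5.64×10⁻⁶)/(0.844) + (5.32×10⁻⁶)/(0.968) + (-9.28×10⁻⁶)/(0.301)] = -2.50×10⁵ V.

-2.50×10⁵ V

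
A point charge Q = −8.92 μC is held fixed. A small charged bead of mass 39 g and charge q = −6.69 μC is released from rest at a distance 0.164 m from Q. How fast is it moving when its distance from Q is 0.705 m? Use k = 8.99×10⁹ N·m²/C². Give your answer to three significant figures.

11.3 m/s

Only the electrostatic force acts, so mechanical energy is conserved: ½mv² = U₁ − U₂ = kQq(1/r₁ − 1/r₂).
U₁ − U₂ = (8.99×10⁹ N·m²/C²)(-8.92×10⁻⁶ C)(-6.69×10⁻⁶ C)(1/0.164 − 1/0.705) = 2.51 J.
v = √(2·2.51/0.0390) = 11.3 m/s.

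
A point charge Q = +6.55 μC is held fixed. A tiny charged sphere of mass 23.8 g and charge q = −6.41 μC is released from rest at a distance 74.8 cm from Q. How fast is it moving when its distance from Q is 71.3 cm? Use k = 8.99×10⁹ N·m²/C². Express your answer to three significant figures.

Only the electrostatic force acts, so mechanical energy is conserved: ½mv² = U₁ − U₂ = kQq(1/r₁ − 1/r₂).
U₁ − U₂ = (8.99×10⁹ N·m²/C²)(6.55×10⁻⁶ C)(-6.41×10⁻⁶ C)(1/0.748 − 1/0.713) = 0.0248 J.
v = √(2·0.0248/0.0238) = 1.44 m/s.

1.44 m/s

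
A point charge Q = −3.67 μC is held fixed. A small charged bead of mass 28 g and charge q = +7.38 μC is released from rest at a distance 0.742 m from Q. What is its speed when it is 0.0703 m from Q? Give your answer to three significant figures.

Only the electrostatic force acts, so mechanical energy is conserved: ½mv² = U₁ − U₂ = kQq(1/r₁ − 1/r₂).
U₁ − U₂ = (8.99×10⁹ N·m²/C²)(-3.67×10⁻⁶ C)(7.38×10⁻⁶ C)(1/0.742 − 1/0.0703) = 3.14 J.
v = √(2·3.14/0.0280) = 15.0 m/s.

15.0 m/s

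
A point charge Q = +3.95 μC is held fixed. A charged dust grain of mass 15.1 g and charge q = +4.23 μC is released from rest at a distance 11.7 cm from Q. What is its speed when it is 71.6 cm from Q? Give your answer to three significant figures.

11.9 m/s

Only the electrostatic force acts, so mechanical energy is conserved: ½mv² = U₁ − U₂ = kQq(1/r₁ − 1/r₂).
U₁ − U₂ = (8.99×10⁹ N·m²/C²)(3.95×10⁻⁶ C)(4.23×10⁻⁶ C)(1/0.117 − 1/0.716) = 1.07 J.
v = √(2·1.07/0.0151) = 11.9 m/s.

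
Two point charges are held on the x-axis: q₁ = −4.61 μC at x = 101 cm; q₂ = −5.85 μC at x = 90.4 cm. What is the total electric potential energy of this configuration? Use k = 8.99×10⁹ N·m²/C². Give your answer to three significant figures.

The work to assemble the configuration equals its total potential energy, U = Σ kqᵢqⱼ/rᵢⱼ over all pairs.
Pair separations: r₁₂ = 0.106 m.
U = (2.29) = 2.29 J.

2.29 J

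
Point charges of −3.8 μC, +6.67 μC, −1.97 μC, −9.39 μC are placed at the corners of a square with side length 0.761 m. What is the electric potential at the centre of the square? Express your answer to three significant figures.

-1.42×10⁵ V

Electric potential is a scalar, so the contributions from each charge add algebraically: V = Σ kqᵢ/rᵢ.
The distance from each corner to the centre is a√2/2 = 0.538 m.
V = k[(-3.80×10⁻⁶)/(0.538) + (6.67×10⁻⁶)/(0.538) + (-1.97×10⁻⁶)/(0.538) + (-9.39×10⁻⁶)/(0.538)] = -1.42×10⁵ V.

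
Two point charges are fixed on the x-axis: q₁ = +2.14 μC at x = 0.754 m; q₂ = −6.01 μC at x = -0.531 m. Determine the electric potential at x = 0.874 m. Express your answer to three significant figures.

The total potential is the scalar sum of each charge's contribution, V = Σ kqᵢ/rᵢ.
Distances from the field point to each charge: r₁ = 0.120 m, r₂ = 1.41 m.
V = k[(2.14×10⁻⁶)/(0.120) + (-6.01×10⁻⁶)/(1.41)] = 1.22×10⁵ V.

1.22×10⁵ V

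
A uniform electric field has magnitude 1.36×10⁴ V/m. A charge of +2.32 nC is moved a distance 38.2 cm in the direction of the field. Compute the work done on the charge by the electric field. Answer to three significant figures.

The potential change for a displacement 38.2 cm in the direction of the field is ΔV = −Ed = -5200 V.
W_field = −qΔV = 1.21×10⁻⁵ J.

1.21×10⁻⁵ J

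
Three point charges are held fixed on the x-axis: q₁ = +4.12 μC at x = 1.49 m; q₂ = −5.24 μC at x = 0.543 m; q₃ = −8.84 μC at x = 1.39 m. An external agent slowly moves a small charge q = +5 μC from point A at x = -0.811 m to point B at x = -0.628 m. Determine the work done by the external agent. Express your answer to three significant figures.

For quasistatic motion the external work equals the change in potential energy: W_ext = qΔV = q(V_B − V_A).
At A: distances to the source charges are 2.30 m, 1.35 m, 2.20 m; V_A = Σ kqᵢ/rᵢ = -5.48×10⁴ V.
At B: distances to the source charges are 2.12 m, 1.17 m, 2.02 m; V_B = Σ kqᵢ/rᵢ = -6.21×10⁴ V.
ΔV = V_B − V_A = -7320 V.
W_ext = qΔV = (5.00×10⁻⁶ C)(-7320 V) = -0.0366 J.

-0.0366 J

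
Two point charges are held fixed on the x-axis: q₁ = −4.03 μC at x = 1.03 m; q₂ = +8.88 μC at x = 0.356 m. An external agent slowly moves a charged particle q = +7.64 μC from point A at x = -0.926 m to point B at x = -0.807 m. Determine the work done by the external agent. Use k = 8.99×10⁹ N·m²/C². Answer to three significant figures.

0.0395 J

For quasistatic motion the external work equals the change in potential energy: W_ext = qΔV = q(V_B − V_A).
At A: distances to the source charges are 1.96 m, 1.28 m; V_A = Σ kqᵢ/rᵢ = 4.37×10⁴ V.
At B: distances to the source charges are 1.84 m, 1.16 m; V_B = Σ kqᵢ/rᵢ = 4.89×10⁴ V.
ΔV = V_B − V_A = 5170 V.
W_ext = qΔV = (7.64×10⁻⁶ C)(5170 V) = 0.0395 J.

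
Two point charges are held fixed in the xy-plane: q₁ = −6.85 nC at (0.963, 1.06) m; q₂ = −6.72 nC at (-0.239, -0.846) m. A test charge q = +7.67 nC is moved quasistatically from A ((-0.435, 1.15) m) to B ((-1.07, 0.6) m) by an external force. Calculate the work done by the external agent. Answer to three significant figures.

6.38×10⁻⁸ J

For quasistatic motion the external work equals the change in potential energy: W_ext = qΔV = q(V_B − V_A).
At A: distances to the source charges are 1.40 m, 2.01 m; V_A = Σ kqᵢ/rᵢ = -74.1 V.
At B: distances to the source charges are 2.08 m, 1.67 m; V_B = Σ kqᵢ/rᵢ = -65.8 V.
ΔV = V_B − V_A = 8.31 V.
W_ext = qΔV = (7.67×10⁻⁹ C)(8.31 V) = 6.38×10⁻⁸ J.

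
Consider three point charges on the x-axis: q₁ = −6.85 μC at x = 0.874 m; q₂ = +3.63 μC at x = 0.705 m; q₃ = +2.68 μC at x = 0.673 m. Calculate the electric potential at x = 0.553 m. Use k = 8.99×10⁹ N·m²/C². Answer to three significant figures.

2.24×10⁵ V

The total potential is the scalar sum of each charge's contribution, V = Σ kqᵢ/rᵢ.
Distances from the field point to each charge: r₁ = 0.321 m, r₂ = 0.152 m, r₃ = 0.120 m.
V = k[(-6.85×10⁻⁶)/(0.321) + (3.63×10⁻⁶)/(0.152) + (2.68×10⁻⁶)/(0.120)] = 2.24×10⁵ V.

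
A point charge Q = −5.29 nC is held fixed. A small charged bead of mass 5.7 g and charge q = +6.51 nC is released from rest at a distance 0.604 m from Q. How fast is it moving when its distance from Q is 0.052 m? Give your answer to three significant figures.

0.0437 m/s

Only the electrostatic force acts, so mechanical energy is conserved: ½mv² = U₁ − U₂ = kQq(1/r₁ − 1/r₂).
U₁ − U₂ = (8.99×10⁹ N·m²/C²)(-5.29×10⁻⁹ C)(6.51×10⁻⁹ C)(1/0.604 − 1/0.0520) = 5.44×10⁻⁶ J.
v = √(2·5.44×10⁻⁶/5.70×10⁻³) = 0.0437 m/s.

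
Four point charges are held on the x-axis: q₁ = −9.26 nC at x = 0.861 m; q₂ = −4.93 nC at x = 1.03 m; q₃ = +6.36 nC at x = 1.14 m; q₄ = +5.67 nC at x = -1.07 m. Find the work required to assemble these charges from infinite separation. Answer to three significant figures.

The work to assemble the configuration equals its total potential energy, U = Σ kqᵢqⱼ/rᵢⱼ over all pairs.
Pair separations: r₁₂ = 0.169 m, r₁₃ = 0.279 m, r₁₄ = 1.93 m, r₂₃ = 0.110 m, r₂₄ = 2.10 m, r₃₄ = 2.21 m.
Summing all 6 pair terms gives U = -2.25×10⁻⁶ J.

-2.25×10⁻⁶ J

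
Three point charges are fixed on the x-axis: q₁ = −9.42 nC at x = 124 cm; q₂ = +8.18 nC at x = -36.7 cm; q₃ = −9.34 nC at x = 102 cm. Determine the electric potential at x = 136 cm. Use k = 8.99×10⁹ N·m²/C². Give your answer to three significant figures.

-910 V

The total potential is the scalar sum of each charge's contribution, V = Σ kqᵢ/rᵢ.
Distances from the field point to each charge: r₁ = 0.120 m, r₂ = 1.73 m, r₃ = 0.340 m.
V = k[(-9.42×10⁻⁹)/(0.120) + (8.18×10⁻⁹)/(1.73) + (-9.34×10⁻⁹)/(0.340)] = -910 V.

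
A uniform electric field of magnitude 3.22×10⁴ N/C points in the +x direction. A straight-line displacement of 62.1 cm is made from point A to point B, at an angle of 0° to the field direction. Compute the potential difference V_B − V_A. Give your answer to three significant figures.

-2.00×10⁴ V

Only the component of displacement along E changes the potential: ΔV = −E·d·cosθ.
ΔV = −(3.22×10⁴ V/m)(0.621 m)cos0° = -2.00×10⁴ V.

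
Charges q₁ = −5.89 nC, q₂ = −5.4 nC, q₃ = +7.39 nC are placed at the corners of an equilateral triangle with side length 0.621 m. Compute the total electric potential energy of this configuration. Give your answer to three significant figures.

The work to assemble the configuration equals its total potential energy, U = Σ kqᵢqⱼ/rᵢⱼ over all pairs.
All three pair separations equal the side length, 0.621 m.
U = (4.60×10⁻⁷) + (-6.30×10⁻⁷) + (-5.78×10⁻⁷) = -7.47×10⁻⁷ J.

-7.47×10⁻⁷ J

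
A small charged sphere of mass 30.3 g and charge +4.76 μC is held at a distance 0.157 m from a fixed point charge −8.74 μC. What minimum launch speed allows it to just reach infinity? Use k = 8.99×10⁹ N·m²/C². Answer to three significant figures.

To just escape, total mechanical energy must reach zero at infinity: ½mv²_min + U = 0, so ½mv²_min = −U = |kQq|/r.
|U| = |kQq|/r = (8.99×10⁹ N·m²/C²)(8.74×10⁻⁶)(4.76×10⁻⁶)/(0.157) = 2.38 J.
v_min = √(2|U|/m) = √(2·2.38/0.0303) = 12.5 m/s.

12.5 m/s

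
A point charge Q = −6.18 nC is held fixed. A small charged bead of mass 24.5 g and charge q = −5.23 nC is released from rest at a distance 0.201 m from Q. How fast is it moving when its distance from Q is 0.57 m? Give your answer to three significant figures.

8.74×10⁻³ m/s

Only the electrostatic force acts, so mechanical energy is conserved: ½mv² = U₁ − U₂ = kQq(1/r₁ − 1/r₂).
U₁ − U₂ = (8.99×10⁹ N·m²/C²)(-6.18×10⁻⁹ C)(-5.23×10⁻⁹ C)(1/0.201 − 1/0.570) = 9.36×10⁻⁷ J.
v = √(2·9.36×10⁻⁷/0.0245) = 8.74×10⁻³ m/s.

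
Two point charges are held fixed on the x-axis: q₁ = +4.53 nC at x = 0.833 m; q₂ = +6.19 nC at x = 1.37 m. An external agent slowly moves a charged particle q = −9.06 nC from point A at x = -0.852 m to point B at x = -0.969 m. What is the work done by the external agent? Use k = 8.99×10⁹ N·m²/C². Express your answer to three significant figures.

2.56×10⁻⁸ J

For quasistatic motion the external work equals the change in potential energy: W_ext = qΔV = q(V_B − V_A).
At A: distances to the source charges are 1.69 m, 2.22 m; V_A = Σ kqᵢ/rᵢ = 49.2 V.
At B: distances to the source charges are 1.80 m, 2.34 m; V_B = Σ kqᵢ/rᵢ = 46.4 V.
ΔV = V_B − V_A = -2.82 V.
W_ext = qΔV = (-9.06×10⁻⁹ C)(-2.82 V) = 2.56×10⁻⁸ J.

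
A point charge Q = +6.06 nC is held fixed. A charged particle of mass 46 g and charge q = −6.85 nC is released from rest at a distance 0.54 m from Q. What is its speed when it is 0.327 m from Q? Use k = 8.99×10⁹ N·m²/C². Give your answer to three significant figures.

4.42×10⁻³ m/s

Only the electrostatic force acts, so mechanical energy is conserved: ½mv² = U₁ − U₂ = kQq(1/r₁ − 1/r₂).
U₁ − U₂ = (8.99×10⁹ N·m²/C²)(6.06×10⁻⁹ C)(-6.85×10⁻⁹ C)(1/0.540 − 1/0.327) = 4.50×10⁻⁷ J.
v = √(2·4.50×10⁻⁷/0.0460) = 4.42×10⁻³ m/s.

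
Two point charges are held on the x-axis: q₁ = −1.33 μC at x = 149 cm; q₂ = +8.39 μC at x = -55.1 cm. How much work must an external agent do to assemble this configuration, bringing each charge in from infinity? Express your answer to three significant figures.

-0.0492 J

The work to assemble the configuration equals its total potential energy, U = Σ kqᵢqⱼ/rᵢⱼ over all pairs.
Pair separations: r₁₂ = 2.04 m.
U = (-0.0492) = -0.0492 J.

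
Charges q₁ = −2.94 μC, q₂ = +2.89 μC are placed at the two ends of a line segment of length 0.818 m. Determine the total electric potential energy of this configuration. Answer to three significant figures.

The work to assemble the configuration equals its total potential energy, U = Σ kqᵢqⱼ/rᵢⱼ over all pairs.
The separation is r = 0.818 m.
U = (-0.0934) = -0.0934 J.

-0.0934 J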